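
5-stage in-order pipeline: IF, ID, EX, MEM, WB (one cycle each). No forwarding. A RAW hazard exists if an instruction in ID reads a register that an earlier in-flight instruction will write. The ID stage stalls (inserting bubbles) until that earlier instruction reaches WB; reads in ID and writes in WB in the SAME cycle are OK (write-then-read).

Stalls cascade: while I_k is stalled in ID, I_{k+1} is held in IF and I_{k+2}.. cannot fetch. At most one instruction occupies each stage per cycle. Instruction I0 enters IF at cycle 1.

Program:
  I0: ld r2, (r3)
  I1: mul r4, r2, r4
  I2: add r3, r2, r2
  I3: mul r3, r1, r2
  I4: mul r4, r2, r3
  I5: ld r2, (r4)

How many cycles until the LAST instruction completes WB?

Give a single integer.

Answer: 16

Derivation:
I0 ld r2 <- r3: IF@1 ID@2 stall=0 (-) EX@3 MEM@4 WB@5
I1 mul r4 <- r2,r4: IF@2 ID@3 stall=2 (RAW on I0.r2 (WB@5)) EX@6 MEM@7 WB@8
I2 add r3 <- r2,r2: IF@3 ID@6 stall=0 (-) EX@7 MEM@8 WB@9
I3 mul r3 <- r1,r2: IF@6 ID@7 stall=0 (-) EX@8 MEM@9 WB@10
I4 mul r4 <- r2,r3: IF@7 ID@8 stall=2 (RAW on I3.r3 (WB@10)) EX@11 MEM@12 WB@13
I5 ld r2 <- r4: IF@8 ID@11 stall=2 (RAW on I4.r4 (WB@13)) EX@14 MEM@15 WB@16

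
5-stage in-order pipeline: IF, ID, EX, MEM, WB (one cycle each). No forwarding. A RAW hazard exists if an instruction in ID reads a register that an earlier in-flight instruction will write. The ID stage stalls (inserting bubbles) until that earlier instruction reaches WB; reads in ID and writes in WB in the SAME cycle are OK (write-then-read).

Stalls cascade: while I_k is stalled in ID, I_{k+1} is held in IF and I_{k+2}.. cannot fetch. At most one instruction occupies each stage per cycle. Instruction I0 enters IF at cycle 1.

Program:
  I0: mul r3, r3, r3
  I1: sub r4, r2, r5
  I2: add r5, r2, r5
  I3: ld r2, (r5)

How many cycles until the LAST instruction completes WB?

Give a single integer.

Answer: 10

Derivation:
I0 mul r3 <- r3,r3: IF@1 ID@2 stall=0 (-) EX@3 MEM@4 WB@5
I1 sub r4 <- r2,r5: IF@2 ID@3 stall=0 (-) EX@4 MEM@5 WB@6
I2 add r5 <- r2,r5: IF@3 ID@4 stall=0 (-) EX@5 MEM@6 WB@7
I3 ld r2 <- r5: IF@4 ID@5 stall=2 (RAW on I2.r5 (WB@7)) EX@8 MEM@9 WB@10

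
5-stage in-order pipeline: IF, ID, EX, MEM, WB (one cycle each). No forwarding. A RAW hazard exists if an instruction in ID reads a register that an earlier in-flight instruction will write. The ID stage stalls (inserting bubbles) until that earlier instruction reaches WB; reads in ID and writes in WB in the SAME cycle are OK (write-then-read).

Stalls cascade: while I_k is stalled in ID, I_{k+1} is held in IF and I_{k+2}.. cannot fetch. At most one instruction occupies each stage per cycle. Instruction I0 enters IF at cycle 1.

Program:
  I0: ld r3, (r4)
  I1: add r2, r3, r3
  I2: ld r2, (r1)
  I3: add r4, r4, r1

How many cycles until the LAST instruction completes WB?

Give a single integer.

I0 ld r3 <- r4: IF@1 ID@2 stall=0 (-) EX@3 MEM@4 WB@5
I1 add r2 <- r3,r3: IF@2 ID@3 stall=2 (RAW on I0.r3 (WB@5)) EX@6 MEM@7 WB@8
I2 ld r2 <- r1: IF@3 ID@6 stall=0 (-) EX@7 MEM@8 WB@9
I3 add r4 <- r4,r1: IF@6 ID@7 stall=0 (-) EX@8 MEM@9 WB@10

Answer: 10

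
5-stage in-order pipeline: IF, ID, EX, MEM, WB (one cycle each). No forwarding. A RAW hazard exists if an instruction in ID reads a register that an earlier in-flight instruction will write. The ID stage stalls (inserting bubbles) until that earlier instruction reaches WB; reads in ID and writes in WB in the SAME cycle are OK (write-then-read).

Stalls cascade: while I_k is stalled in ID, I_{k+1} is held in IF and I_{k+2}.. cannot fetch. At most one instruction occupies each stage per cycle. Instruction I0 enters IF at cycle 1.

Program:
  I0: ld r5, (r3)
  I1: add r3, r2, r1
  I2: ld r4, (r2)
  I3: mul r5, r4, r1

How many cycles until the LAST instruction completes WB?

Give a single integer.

Answer: 10

Derivation:
I0 ld r5 <- r3: IF@1 ID@2 stall=0 (-) EX@3 MEM@4 WB@5
I1 add r3 <- r2,r1: IF@2 ID@3 stall=0 (-) EX@4 MEM@5 WB@6
I2 ld r4 <- r2: IF@3 ID@4 stall=0 (-) EX@5 MEM@6 WB@7
I3 mul r5 <- r4,r1: IF@4 ID@5 stall=2 (RAW on I2.r4 (WB@7)) EX@8 MEM@9 WB@10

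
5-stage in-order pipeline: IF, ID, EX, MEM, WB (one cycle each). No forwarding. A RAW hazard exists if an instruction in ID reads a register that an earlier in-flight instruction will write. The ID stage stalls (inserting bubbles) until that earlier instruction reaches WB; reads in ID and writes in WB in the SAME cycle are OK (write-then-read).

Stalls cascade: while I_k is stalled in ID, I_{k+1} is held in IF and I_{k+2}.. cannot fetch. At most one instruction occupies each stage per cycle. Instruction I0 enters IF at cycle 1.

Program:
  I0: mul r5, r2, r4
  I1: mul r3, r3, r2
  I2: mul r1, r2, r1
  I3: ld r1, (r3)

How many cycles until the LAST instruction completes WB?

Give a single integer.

I0 mul r5 <- r2,r4: IF@1 ID@2 stall=0 (-) EX@3 MEM@4 WB@5
I1 mul r3 <- r3,r2: IF@2 ID@3 stall=0 (-) EX@4 MEM@5 WB@6
I2 mul r1 <- r2,r1: IF@3 ID@4 stall=0 (-) EX@5 MEM@6 WB@7
I3 ld r1 <- r3: IF@4 ID@5 stall=1 (RAW on I1.r3 (WB@6)) EX@7 MEM@8 WB@9

Answer: 9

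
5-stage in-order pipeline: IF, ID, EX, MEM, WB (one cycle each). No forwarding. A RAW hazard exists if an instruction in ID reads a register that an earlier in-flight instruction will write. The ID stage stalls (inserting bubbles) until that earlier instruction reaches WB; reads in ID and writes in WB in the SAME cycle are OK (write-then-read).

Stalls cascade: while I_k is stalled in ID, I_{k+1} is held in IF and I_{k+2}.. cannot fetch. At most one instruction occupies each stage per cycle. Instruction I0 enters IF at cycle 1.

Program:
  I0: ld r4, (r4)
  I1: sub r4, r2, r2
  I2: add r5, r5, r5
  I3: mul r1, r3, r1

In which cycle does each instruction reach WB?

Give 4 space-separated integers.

I0 ld r4 <- r4: IF@1 ID@2 stall=0 (-) EX@3 MEM@4 WB@5
I1 sub r4 <- r2,r2: IF@2 ID@3 stall=0 (-) EX@4 MEM@5 WB@6
I2 add r5 <- r5,r5: IF@3 ID@4 stall=0 (-) EX@5 MEM@6 WB@7
I3 mul r1 <- r3,r1: IF@4 ID@5 stall=0 (-) EX@6 MEM@7 WB@8

Answer: 5 6 7 8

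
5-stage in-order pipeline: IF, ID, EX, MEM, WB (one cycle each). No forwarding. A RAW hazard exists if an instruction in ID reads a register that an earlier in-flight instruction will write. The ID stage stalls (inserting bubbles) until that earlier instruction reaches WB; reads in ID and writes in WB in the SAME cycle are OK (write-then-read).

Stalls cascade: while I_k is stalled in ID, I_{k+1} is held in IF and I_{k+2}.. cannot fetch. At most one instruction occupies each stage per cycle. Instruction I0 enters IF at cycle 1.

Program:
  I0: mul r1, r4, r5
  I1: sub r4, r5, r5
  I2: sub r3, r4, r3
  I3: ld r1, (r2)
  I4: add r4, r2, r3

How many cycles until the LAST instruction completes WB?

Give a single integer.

Answer: 12

Derivation:
I0 mul r1 <- r4,r5: IF@1 ID@2 stall=0 (-) EX@3 MEM@4 WB@5
I1 sub r4 <- r5,r5: IF@2 ID@3 stall=0 (-) EX@4 MEM@5 WB@6
I2 sub r3 <- r4,r3: IF@3 ID@4 stall=2 (RAW on I1.r4 (WB@6)) EX@7 MEM@8 WB@9
I3 ld r1 <- r2: IF@4 ID@7 stall=0 (-) EX@8 MEM@9 WB@10
I4 add r4 <- r2,r3: IF@7 ID@8 stall=1 (RAW on I2.r3 (WB@9)) EX@10 MEM@11 WB@12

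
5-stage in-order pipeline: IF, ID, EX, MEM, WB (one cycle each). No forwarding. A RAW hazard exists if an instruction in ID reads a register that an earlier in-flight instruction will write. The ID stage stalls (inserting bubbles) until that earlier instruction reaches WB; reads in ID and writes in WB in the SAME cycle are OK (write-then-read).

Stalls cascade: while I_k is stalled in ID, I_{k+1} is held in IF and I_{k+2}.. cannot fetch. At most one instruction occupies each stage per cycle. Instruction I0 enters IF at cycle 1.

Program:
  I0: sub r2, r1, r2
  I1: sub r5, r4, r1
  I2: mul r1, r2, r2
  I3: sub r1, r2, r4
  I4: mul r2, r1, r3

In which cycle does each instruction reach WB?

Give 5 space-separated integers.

I0 sub r2 <- r1,r2: IF@1 ID@2 stall=0 (-) EX@3 MEM@4 WB@5
I1 sub r5 <- r4,r1: IF@2 ID@3 stall=0 (-) EX@4 MEM@5 WB@6
I2 mul r1 <- r2,r2: IF@3 ID@4 stall=1 (RAW on I0.r2 (WB@5)) EX@6 MEM@7 WB@8
I3 sub r1 <- r2,r4: IF@4 ID@6 stall=0 (-) EX@7 MEM@8 WB@9
I4 mul r2 <- r1,r3: IF@6 ID@7 stall=2 (RAW on I3.r1 (WB@9)) EX@10 MEM@11 WB@12

Answer: 5 6 8 9 12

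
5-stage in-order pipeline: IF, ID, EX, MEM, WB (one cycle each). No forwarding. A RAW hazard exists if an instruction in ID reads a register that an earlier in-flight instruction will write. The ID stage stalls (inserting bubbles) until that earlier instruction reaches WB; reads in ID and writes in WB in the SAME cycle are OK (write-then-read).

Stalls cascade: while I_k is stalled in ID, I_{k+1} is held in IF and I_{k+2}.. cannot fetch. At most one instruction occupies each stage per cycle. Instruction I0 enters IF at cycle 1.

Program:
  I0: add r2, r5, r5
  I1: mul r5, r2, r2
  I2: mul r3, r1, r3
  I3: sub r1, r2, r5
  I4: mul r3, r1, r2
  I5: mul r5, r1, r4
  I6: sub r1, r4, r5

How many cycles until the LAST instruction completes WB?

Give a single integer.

Answer: 18

Derivation:
I0 add r2 <- r5,r5: IF@1 ID@2 stall=0 (-) EX@3 MEM@4 WB@5
I1 mul r5 <- r2,r2: IF@2 ID@3 stall=2 (RAW on I0.r2 (WB@5)) EX@6 MEM@7 WB@8
I2 mul r3 <- r1,r3: IF@3 ID@6 stall=0 (-) EX@7 MEM@8 WB@9
I3 sub r1 <- r2,r5: IF@6 ID@7 stall=1 (RAW on I1.r5 (WB@8)) EX@9 MEM@10 WB@11
I4 mul r3 <- r1,r2: IF@7 ID@9 stall=2 (RAW on I3.r1 (WB@11)) EX@12 MEM@13 WB@14
I5 mul r5 <- r1,r4: IF@9 ID@12 stall=0 (-) EX@13 MEM@14 WB@15
I6 sub r1 <- r4,r5: IF@12 ID@13 stall=2 (RAW on I5.r5 (WB@15)) EX@16 MEM@17 WB@18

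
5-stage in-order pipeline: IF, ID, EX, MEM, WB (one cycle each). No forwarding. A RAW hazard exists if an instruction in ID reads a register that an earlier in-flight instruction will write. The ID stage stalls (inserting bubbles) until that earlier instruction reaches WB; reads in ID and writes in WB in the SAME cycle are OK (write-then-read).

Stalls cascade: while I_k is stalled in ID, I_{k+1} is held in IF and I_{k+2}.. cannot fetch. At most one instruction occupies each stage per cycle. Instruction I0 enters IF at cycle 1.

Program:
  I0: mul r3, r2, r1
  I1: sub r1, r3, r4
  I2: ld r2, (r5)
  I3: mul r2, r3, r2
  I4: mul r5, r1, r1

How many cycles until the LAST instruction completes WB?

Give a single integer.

Answer: 13

Derivation:
I0 mul r3 <- r2,r1: IF@1 ID@2 stall=0 (-) EX@3 MEM@4 WB@5
I1 sub r1 <- r3,r4: IF@2 ID@3 stall=2 (RAW on I0.r3 (WB@5)) EX@6 MEM@7 WB@8
I2 ld r2 <- r5: IF@3 ID@6 stall=0 (-) EX@7 MEM@8 WB@9
I3 mul r2 <- r3,r2: IF@6 ID@7 stall=2 (RAW on I2.r2 (WB@9)) EX@10 MEM@11 WB@12
I4 mul r5 <- r1,r1: IF@7 ID@10 stall=0 (-) EX@11 MEM@12 WB@13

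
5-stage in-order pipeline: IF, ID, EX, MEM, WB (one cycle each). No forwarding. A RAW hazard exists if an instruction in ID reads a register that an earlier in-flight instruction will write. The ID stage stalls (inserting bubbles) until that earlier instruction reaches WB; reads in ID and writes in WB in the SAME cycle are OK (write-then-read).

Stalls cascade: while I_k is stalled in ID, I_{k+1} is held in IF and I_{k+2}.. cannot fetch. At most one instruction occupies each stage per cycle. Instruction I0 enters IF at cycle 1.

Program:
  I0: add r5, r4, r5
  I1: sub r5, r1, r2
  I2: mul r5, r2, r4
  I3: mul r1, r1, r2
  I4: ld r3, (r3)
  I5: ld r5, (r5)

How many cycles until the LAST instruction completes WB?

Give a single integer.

Answer: 10

Derivation:
I0 add r5 <- r4,r5: IF@1 ID@2 stall=0 (-) EX@3 MEM@4 WB@5
I1 sub r5 <- r1,r2: IF@2 ID@3 stall=0 (-) EX@4 MEM@5 WB@6
I2 mul r5 <- r2,r4: IF@3 ID@4 stall=0 (-) EX@5 MEM@6 WB@7
I3 mul r1 <- r1,r2: IF@4 ID@5 stall=0 (-) EX@6 MEM@7 WB@8
I4 ld r3 <- r3: IF@5 ID@6 stall=0 (-) EX@7 MEM@8 WB@9
I5 ld r5 <- r5: IF@6 ID@7 stall=0 (-) EX@8 MEM@9 WB@10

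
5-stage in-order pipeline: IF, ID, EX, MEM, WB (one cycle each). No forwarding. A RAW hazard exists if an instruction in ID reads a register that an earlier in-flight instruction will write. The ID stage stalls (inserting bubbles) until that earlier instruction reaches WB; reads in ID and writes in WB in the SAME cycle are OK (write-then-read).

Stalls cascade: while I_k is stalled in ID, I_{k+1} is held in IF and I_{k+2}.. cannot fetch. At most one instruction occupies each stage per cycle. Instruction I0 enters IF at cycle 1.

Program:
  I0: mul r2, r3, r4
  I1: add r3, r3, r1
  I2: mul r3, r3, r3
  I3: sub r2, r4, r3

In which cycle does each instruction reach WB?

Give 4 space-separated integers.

I0 mul r2 <- r3,r4: IF@1 ID@2 stall=0 (-) EX@3 MEM@4 WB@5
I1 add r3 <- r3,r1: IF@2 ID@3 stall=0 (-) EX@4 MEM@5 WB@6
I2 mul r3 <- r3,r3: IF@3 ID@4 stall=2 (RAW on I1.r3 (WB@6)) EX@7 MEM@8 WB@9
I3 sub r2 <- r4,r3: IF@4 ID@7 stall=2 (RAW on I2.r3 (WB@9)) EX@10 MEM@11 WB@12

Answer: 5 6 9 12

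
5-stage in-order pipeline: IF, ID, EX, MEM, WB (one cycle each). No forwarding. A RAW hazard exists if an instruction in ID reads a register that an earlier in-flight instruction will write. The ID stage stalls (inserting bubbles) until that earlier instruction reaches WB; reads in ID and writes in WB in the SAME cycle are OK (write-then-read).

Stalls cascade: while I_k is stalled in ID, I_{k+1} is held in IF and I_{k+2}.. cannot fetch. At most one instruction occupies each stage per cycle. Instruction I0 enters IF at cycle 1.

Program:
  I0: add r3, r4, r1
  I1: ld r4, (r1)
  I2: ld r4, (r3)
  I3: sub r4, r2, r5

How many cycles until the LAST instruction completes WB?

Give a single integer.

Answer: 9

Derivation:
I0 add r3 <- r4,r1: IF@1 ID@2 stall=0 (-) EX@3 MEM@4 WB@5
I1 ld r4 <- r1: IF@2 ID@3 stall=0 (-) EX@4 MEM@5 WB@6
I2 ld r4 <- r3: IF@3 ID@4 stall=1 (RAW on I0.r3 (WB@5)) EX@6 MEM@7 WB@8
I3 sub r4 <- r2,r5: IF@4 ID@6 stall=0 (-) EX@7 MEM@8 WB@9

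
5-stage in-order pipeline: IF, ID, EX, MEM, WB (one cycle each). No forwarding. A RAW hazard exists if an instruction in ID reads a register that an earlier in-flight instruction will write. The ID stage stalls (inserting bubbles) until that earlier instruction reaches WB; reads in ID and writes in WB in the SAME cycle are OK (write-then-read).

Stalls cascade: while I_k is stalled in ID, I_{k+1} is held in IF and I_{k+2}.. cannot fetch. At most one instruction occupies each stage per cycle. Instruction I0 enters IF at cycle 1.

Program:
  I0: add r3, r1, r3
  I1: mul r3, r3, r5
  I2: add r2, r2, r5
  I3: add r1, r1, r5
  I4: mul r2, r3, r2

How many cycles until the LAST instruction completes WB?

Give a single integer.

Answer: 12

Derivation:
I0 add r3 <- r1,r3: IF@1 ID@2 stall=0 (-) EX@3 MEM@4 WB@5
I1 mul r3 <- r3,r5: IF@2 ID@3 stall=2 (RAW on I0.r3 (WB@5)) EX@6 MEM@7 WB@8
I2 add r2 <- r2,r5: IF@3 ID@6 stall=0 (-) EX@7 MEM@8 WB@9
I3 add r1 <- r1,r5: IF@6 ID@7 stall=0 (-) EX@8 MEM@9 WB@10
I4 mul r2 <- r3,r2: IF@7 ID@8 stall=1 (RAW on I2.r2 (WB@9)) EX@10 MEM@11 WB@12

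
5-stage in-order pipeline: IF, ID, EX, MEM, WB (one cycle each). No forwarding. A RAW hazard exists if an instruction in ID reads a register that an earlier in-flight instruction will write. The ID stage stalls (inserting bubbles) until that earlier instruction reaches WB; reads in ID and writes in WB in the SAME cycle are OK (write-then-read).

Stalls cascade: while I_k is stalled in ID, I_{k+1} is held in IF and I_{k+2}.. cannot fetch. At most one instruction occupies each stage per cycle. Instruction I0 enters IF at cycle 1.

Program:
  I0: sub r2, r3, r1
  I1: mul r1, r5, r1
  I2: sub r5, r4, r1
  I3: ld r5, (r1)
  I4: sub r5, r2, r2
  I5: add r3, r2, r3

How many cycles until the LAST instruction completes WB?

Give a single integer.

I0 sub r2 <- r3,r1: IF@1 ID@2 stall=0 (-) EX@3 MEM@4 WB@5
I1 mul r1 <- r5,r1: IF@2 ID@3 stall=0 (-) EX@4 MEM@5 WB@6
I2 sub r5 <- r4,r1: IF@3 ID@4 stall=2 (RAW on I1.r1 (WB@6)) EX@7 MEM@8 WB@9
I3 ld r5 <- r1: IF@4 ID@7 stall=0 (-) EX@8 MEM@9 WB@10
I4 sub r5 <- r2,r2: IF@7 ID@8 stall=0 (-) EX@9 MEM@10 WB@11
I5 add r3 <- r2,r3: IF@8 ID@9 stall=0 (-) EX@10 MEM@11 WB@12

Answer: 12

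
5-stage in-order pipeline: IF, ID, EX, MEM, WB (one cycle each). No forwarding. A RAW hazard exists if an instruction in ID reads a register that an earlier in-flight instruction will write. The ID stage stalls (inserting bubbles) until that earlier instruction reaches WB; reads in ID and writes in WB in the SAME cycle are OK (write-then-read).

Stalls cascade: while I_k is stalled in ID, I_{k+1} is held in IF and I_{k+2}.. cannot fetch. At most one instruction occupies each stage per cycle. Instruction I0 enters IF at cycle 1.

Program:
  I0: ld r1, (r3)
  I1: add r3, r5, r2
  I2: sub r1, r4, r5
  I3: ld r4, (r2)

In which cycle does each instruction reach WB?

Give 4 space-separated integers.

I0 ld r1 <- r3: IF@1 ID@2 stall=0 (-) EX@3 MEM@4 WB@5
I1 add r3 <- r5,r2: IF@2 ID@3 stall=0 (-) EX@4 MEM@5 WB@6
I2 sub r1 <- r4,r5: IF@3 ID@4 stall=0 (-) EX@5 MEM@6 WB@7
I3 ld r4 <- r2: IF@4 ID@5 stall=0 (-) EX@6 MEM@7 WB@8

Answer: 5 6 7 8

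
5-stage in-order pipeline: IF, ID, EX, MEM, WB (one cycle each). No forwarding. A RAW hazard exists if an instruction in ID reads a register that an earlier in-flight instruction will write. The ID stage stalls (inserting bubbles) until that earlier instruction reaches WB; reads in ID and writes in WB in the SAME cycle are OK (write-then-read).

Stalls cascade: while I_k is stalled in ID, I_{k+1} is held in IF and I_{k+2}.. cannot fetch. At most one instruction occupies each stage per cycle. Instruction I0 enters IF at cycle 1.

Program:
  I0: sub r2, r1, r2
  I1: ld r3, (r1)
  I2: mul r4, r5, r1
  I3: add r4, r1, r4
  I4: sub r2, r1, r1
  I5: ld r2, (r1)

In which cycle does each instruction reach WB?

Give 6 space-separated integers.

I0 sub r2 <- r1,r2: IF@1 ID@2 stall=0 (-) EX@3 MEM@4 WB@5
I1 ld r3 <- r1: IF@2 ID@3 stall=0 (-) EX@4 MEM@5 WB@6
I2 mul r4 <- r5,r1: IF@3 ID@4 stall=0 (-) EX@5 MEM@6 WB@7
I3 add r4 <- r1,r4: IF@4 ID@5 stall=2 (RAW on I2.r4 (WB@7)) EX@8 MEM@9 WB@10
I4 sub r2 <- r1,r1: IF@5 ID@8 stall=0 (-) EX@9 MEM@10 WB@11
I5 ld r2 <- r1: IF@8 ID@9 stall=0 (-) EX@10 MEM@11 WB@12

Answer: 5 6 7 10 11 12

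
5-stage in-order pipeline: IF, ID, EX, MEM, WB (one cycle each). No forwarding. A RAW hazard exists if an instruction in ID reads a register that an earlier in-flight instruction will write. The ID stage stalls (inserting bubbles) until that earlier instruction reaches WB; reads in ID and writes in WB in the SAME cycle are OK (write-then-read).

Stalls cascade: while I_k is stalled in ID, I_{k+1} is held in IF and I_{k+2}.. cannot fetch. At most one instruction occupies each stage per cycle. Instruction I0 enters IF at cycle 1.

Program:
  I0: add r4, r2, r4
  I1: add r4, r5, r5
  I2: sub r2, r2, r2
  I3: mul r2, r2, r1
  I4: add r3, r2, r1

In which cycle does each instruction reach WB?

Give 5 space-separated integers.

Answer: 5 6 7 10 13

Derivation:
I0 add r4 <- r2,r4: IF@1 ID@2 stall=0 (-) EX@3 MEM@4 WB@5
I1 add r4 <- r5,r5: IF@2 ID@3 stall=0 (-) EX@4 MEM@5 WB@6
I2 sub r2 <- r2,r2: IF@3 ID@4 stall=0 (-) EX@5 MEM@6 WB@7
I3 mul r2 <- r2,r1: IF@4 ID@5 stall=2 (RAW on I2.r2 (WB@7)) EX@8 MEM@9 WB@10
I4 add r3 <- r2,r1: IF@5 ID@8 stall=2 (RAW on I3.r2 (WB@10)) EX@11 MEM@12 WB@13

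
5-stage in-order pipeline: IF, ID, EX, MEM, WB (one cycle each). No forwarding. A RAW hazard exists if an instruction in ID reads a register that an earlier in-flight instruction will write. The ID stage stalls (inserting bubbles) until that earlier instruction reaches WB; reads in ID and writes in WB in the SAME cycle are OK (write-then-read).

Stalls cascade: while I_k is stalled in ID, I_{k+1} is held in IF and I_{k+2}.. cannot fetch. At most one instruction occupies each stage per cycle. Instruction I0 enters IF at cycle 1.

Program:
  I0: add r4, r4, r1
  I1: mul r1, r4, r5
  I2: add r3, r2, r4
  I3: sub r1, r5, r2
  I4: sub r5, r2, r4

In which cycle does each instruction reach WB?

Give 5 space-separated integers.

I0 add r4 <- r4,r1: IF@1 ID@2 stall=0 (-) EX@3 MEM@4 WB@5
I1 mul r1 <- r4,r5: IF@2 ID@3 stall=2 (RAW on I0.r4 (WB@5)) EX@6 MEM@7 WB@8
I2 add r3 <- r2,r4: IF@3 ID@6 stall=0 (-) EX@7 MEM@8 WB@9
I3 sub r1 <- r5,r2: IF@6 ID@7 stall=0 (-) EX@8 MEM@9 WB@10
I4 sub r5 <- r2,r4: IF@7 ID@8 stall=0 (-) EX@9 MEM@10 WB@11

Answer: 5 8 9 10 11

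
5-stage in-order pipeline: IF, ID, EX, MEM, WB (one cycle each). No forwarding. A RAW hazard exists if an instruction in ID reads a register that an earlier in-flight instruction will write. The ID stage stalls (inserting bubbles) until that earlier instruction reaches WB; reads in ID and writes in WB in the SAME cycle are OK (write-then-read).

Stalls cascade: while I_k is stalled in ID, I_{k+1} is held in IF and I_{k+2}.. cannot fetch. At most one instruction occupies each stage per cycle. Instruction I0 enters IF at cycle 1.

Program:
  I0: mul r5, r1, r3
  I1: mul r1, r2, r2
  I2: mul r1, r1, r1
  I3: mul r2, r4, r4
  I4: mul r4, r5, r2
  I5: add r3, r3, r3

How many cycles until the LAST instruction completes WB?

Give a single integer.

Answer: 14

Derivation:
I0 mul r5 <- r1,r3: IF@1 ID@2 stall=0 (-) EX@3 MEM@4 WB@5
I1 mul r1 <- r2,r2: IF@2 ID@3 stall=0 (-) EX@4 MEM@5 WB@6
I2 mul r1 <- r1,r1: IF@3 ID@4 stall=2 (RAW on I1.r1 (WB@6)) EX@7 MEM@8 WB@9
I3 mul r2 <- r4,r4: IF@4 ID@7 stall=0 (-) EX@8 MEM@9 WB@10
I4 mul r4 <- r5,r2: IF@7 ID@8 stall=2 (RAW on I3.r2 (WB@10)) EX@11 MEM@12 WB@13
I5 add r3 <- r3,r3: IF@8 ID@11 stall=0 (-) EX@12 MEM@13 WB@14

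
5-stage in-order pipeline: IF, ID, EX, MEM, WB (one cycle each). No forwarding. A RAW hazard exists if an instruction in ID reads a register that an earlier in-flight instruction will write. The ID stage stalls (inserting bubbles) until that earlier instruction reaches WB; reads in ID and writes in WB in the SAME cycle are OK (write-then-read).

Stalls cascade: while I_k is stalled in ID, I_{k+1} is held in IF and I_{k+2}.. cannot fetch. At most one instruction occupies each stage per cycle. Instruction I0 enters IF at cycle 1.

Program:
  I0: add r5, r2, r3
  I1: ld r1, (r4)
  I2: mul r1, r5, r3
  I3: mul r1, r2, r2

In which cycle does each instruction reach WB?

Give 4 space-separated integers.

Answer: 5 6 8 9

Derivation:
I0 add r5 <- r2,r3: IF@1 ID@2 stall=0 (-) EX@3 MEM@4 WB@5
I1 ld r1 <- r4: IF@2 ID@3 stall=0 (-) EX@4 MEM@5 WB@6
I2 mul r1 <- r5,r3: IF@3 ID@4 stall=1 (RAW on I0.r5 (WB@5)) EX@6 MEM@7 WB@8
I3 mul r1 <- r2,r2: IF@4 ID@6 stall=0 (-) EX@7 MEM@8 WB@9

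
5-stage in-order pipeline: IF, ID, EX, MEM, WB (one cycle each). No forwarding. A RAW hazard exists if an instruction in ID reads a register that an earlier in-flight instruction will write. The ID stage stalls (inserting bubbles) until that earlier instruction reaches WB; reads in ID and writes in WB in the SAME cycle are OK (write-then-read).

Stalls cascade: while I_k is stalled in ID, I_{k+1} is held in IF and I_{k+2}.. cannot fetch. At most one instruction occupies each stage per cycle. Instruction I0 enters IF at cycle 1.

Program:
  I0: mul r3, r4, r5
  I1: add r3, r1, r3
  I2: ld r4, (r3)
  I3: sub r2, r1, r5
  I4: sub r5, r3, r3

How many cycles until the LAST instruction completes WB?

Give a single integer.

I0 mul r3 <- r4,r5: IF@1 ID@2 stall=0 (-) EX@3 MEM@4 WB@5
I1 add r3 <- r1,r3: IF@2 ID@3 stall=2 (RAW on I0.r3 (WB@5)) EX@6 MEM@7 WB@8
I2 ld r4 <- r3: IF@3 ID@6 stall=2 (RAW on I1.r3 (WB@8)) EX@9 MEM@10 WB@11
I3 sub r2 <- r1,r5: IF@6 ID@9 stall=0 (-) EX@10 MEM@11 WB@12
I4 sub r5 <- r3,r3: IF@9 ID@10 stall=0 (-) EX@11 MEM@12 WB@13

Answer: 13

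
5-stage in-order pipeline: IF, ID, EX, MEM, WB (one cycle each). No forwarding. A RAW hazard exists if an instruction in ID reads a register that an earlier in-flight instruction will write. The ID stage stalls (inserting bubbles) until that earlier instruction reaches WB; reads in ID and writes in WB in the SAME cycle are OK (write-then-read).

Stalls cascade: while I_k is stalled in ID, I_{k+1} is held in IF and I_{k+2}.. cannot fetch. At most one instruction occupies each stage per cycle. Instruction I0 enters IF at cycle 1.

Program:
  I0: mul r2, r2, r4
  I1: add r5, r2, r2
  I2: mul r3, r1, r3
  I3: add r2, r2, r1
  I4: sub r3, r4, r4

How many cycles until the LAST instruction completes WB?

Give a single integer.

I0 mul r2 <- r2,r4: IF@1 ID@2 stall=0 (-) EX@3 MEM@4 WB@5
I1 add r5 <- r2,r2: IF@2 ID@3 stall=2 (RAW on I0.r2 (WB@5)) EX@6 MEM@7 WB@8
I2 mul r3 <- r1,r3: IF@3 ID@6 stall=0 (-) EX@7 MEM@8 WB@9
I3 add r2 <- r2,r1: IF@6 ID@7 stall=0 (-) EX@8 MEM@9 WB@10
I4 sub r3 <- r4,r4: IF@7 ID@8 stall=0 (-) EX@9 MEM@10 WB@11

Answer: 11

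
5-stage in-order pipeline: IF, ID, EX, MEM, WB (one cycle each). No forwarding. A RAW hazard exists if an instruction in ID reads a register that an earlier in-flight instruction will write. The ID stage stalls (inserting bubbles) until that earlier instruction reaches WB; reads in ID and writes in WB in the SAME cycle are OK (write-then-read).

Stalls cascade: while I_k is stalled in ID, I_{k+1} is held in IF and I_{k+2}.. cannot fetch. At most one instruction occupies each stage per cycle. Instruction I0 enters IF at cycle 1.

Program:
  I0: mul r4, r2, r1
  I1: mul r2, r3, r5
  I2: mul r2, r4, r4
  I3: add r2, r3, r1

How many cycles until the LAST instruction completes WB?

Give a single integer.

Answer: 9

Derivation:
I0 mul r4 <- r2,r1: IF@1 ID@2 stall=0 (-) EX@3 MEM@4 WB@5
I1 mul r2 <- r3,r5: IF@2 ID@3 stall=0 (-) EX@4 MEM@5 WB@6
I2 mul r2 <- r4,r4: IF@3 ID@4 stall=1 (RAW on I0.r4 (WB@5)) EX@6 MEM@7 WB@8
I3 add r2 <- r3,r1: IF@4 ID@6 stall=0 (-) EX@7 MEM@8 WB@9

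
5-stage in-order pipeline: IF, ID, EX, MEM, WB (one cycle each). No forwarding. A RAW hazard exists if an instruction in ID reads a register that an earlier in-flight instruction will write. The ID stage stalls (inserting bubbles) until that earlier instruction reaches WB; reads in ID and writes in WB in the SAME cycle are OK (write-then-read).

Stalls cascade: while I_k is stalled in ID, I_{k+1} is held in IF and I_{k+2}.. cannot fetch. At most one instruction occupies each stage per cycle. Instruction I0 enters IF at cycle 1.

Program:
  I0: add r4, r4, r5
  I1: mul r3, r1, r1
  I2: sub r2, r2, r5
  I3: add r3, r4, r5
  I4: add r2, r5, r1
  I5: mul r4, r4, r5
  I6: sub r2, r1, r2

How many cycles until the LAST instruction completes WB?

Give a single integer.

I0 add r4 <- r4,r5: IF@1 ID@2 stall=0 (-) EX@3 MEM@4 WB@5
I1 mul r3 <- r1,r1: IF@2 ID@3 stall=0 (-) EX@4 MEM@5 WB@6
I2 sub r2 <- r2,r5: IF@3 ID@4 stall=0 (-) EX@5 MEM@6 WB@7
I3 add r3 <- r4,r5: IF@4 ID@5 stall=0 (-) EX@6 MEM@7 WB@8
I4 add r2 <- r5,r1: IF@5 ID@6 stall=0 (-) EX@7 MEM@8 WB@9
I5 mul r4 <- r4,r5: IF@6 ID@7 stall=0 (-) EX@8 MEM@9 WB@10
I6 sub r2 <- r1,r2: IF@7 ID@8 stall=1 (RAW on I4.r2 (WB@9)) EX@10 MEM@11 WB@12

Answer: 12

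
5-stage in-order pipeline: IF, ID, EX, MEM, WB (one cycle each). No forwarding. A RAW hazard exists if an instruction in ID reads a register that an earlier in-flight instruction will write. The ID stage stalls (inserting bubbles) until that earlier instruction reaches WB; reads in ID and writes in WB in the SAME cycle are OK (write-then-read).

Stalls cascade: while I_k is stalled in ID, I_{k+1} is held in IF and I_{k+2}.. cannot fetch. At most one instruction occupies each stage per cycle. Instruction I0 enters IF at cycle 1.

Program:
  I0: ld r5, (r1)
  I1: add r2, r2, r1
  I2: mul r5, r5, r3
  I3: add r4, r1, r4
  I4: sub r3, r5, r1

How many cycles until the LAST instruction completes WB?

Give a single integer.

I0 ld r5 <- r1: IF@1 ID@2 stall=0 (-) EX@3 MEM@4 WB@5
I1 add r2 <- r2,r1: IF@2 ID@3 stall=0 (-) EX@4 MEM@5 WB@6
I2 mul r5 <- r5,r3: IF@3 ID@4 stall=1 (RAW on I0.r5 (WB@5)) EX@6 MEM@7 WB@8
I3 add r4 <- r1,r4: IF@4 ID@6 stall=0 (-) EX@7 MEM@8 WB@9
I4 sub r3 <- r5,r1: IF@6 ID@7 stall=1 (RAW on I2.r5 (WB@8)) EX@9 MEM@10 WB@11

Answer: 11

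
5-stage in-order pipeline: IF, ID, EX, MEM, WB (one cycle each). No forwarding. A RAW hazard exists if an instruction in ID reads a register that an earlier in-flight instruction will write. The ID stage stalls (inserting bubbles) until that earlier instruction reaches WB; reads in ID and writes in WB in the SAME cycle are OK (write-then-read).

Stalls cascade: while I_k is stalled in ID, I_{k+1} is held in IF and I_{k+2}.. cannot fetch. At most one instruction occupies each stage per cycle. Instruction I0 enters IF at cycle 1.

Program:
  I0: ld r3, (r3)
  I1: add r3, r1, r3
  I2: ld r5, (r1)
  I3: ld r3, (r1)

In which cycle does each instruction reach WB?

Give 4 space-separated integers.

I0 ld r3 <- r3: IF@1 ID@2 stall=0 (-) EX@3 MEM@4 WB@5
I1 add r3 <- r1,r3: IF@2 ID@3 stall=2 (RAW on I0.r3 (WB@5)) EX@6 MEM@7 WB@8
I2 ld r5 <- r1: IF@3 ID@6 stall=0 (-) EX@7 MEM@8 WB@9
I3 ld r3 <- r1: IF@6 ID@7 stall=0 (-) EX@8 MEM@9 WB@10

Answer: 5 8 9 10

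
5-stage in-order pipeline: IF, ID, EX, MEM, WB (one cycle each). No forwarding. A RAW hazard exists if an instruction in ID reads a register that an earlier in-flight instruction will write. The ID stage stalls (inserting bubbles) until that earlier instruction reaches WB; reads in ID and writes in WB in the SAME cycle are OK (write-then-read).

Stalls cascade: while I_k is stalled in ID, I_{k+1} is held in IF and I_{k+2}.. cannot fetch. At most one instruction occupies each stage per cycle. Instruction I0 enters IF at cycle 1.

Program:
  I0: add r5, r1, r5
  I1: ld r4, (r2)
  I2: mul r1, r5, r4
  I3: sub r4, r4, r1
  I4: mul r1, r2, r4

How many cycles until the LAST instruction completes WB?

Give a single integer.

I0 add r5 <- r1,r5: IF@1 ID@2 stall=0 (-) EX@3 MEM@4 WB@5
I1 ld r4 <- r2: IF@2 ID@3 stall=0 (-) EX@4 MEM@5 WB@6
I2 mul r1 <- r5,r4: IF@3 ID@4 stall=2 (RAW on I1.r4 (WB@6)) EX@7 MEM@8 WB@9
I3 sub r4 <- r4,r1: IF@4 ID@7 stall=2 (RAW on I2.r1 (WB@9)) EX@10 MEM@11 WB@12
I4 mul r1 <- r2,r4: IF@7 ID@10 stall=2 (RAW on I3.r4 (WB@12)) EX@13 MEM@14 WB@15

Answer: 15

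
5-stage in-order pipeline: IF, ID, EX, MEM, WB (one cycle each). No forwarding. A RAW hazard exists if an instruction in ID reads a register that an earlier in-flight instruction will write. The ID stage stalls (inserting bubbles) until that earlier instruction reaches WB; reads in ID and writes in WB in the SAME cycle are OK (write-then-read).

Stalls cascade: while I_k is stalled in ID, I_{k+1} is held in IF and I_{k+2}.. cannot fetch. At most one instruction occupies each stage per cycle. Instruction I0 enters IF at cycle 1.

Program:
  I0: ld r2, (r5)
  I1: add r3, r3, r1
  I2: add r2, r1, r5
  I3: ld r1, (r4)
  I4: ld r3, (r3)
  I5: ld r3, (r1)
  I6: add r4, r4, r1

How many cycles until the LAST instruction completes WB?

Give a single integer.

I0 ld r2 <- r5: IF@1 ID@2 stall=0 (-) EX@3 MEM@4 WB@5
I1 add r3 <- r3,r1: IF@2 ID@3 stall=0 (-) EX@4 MEM@5 WB@6
I2 add r2 <- r1,r5: IF@3 ID@4 stall=0 (-) EX@5 MEM@6 WB@7
I3 ld r1 <- r4: IF@4 ID@5 stall=0 (-) EX@6 MEM@7 WB@8
I4 ld r3 <- r3: IF@5 ID@6 stall=0 (-) EX@7 MEM@8 WB@9
I5 ld r3 <- r1: IF@6 ID@7 stall=1 (RAW on I3.r1 (WB@8)) EX@9 MEM@10 WB@11
I6 add r4 <- r4,r1: IF@7 ID@9 stall=0 (-) EX@10 MEM@11 WB@12

Answer: 12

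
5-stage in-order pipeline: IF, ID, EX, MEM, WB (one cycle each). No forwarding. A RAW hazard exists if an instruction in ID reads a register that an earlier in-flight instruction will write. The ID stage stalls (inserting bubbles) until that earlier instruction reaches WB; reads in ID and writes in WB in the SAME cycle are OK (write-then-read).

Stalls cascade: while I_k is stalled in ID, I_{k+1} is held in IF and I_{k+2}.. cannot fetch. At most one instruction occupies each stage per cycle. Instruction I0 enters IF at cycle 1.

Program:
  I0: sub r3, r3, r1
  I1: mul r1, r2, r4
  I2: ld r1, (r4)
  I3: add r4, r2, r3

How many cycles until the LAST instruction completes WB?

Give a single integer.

Answer: 8

Derivation:
I0 sub r3 <- r3,r1: IF@1 ID@2 stall=0 (-) EX@3 MEM@4 WB@5
I1 mul r1 <- r2,r4: IF@2 ID@3 stall=0 (-) EX@4 MEM@5 WB@6
I2 ld r1 <- r4: IF@3 ID@4 stall=0 (-) EX@5 MEM@6 WB@7
I3 add r4 <- r2,r3: IF@4 ID@5 stall=0 (-) EX@6 MEM@7 WB@8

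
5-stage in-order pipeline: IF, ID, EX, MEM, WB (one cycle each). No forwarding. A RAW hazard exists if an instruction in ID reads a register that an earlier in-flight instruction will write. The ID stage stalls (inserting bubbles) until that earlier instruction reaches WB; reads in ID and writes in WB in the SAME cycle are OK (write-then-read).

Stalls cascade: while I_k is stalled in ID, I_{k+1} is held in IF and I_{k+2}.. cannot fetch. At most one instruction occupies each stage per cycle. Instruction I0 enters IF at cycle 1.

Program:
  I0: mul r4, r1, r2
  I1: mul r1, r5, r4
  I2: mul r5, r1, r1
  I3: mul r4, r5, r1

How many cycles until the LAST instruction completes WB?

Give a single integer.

I0 mul r4 <- r1,r2: IF@1 ID@2 stall=0 (-) EX@3 MEM@4 WB@5
I1 mul r1 <- r5,r4: IF@2 ID@3 stall=2 (RAW on I0.r4 (WB@5)) EX@6 MEM@7 WB@8
I2 mul r5 <- r1,r1: IF@3 ID@6 stall=2 (RAW on I1.r1 (WB@8)) EX@9 MEM@10 WB@11
I3 mul r4 <- r5,r1: IF@6 ID@9 stall=2 (RAW on I2.r5 (WB@11)) EX@12 MEM@13 WB@14

Answer: 14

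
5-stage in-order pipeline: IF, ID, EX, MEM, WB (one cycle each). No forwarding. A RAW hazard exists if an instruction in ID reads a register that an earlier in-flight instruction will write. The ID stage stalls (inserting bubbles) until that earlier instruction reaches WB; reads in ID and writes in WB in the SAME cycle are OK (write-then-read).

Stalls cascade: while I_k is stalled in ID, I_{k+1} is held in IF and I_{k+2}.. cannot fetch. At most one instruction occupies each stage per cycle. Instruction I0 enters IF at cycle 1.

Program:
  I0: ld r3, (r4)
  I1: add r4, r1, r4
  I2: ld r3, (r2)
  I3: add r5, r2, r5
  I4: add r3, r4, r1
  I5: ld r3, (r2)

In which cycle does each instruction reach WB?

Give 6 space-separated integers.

I0 ld r3 <- r4: IF@1 ID@2 stall=0 (-) EX@3 MEM@4 WB@5
I1 add r4 <- r1,r4: IF@2 ID@3 stall=0 (-) EX@4 MEM@5 WB@6
I2 ld r3 <- r2: IF@3 ID@4 stall=0 (-) EX@5 MEM@6 WB@7
I3 add r5 <- r2,r5: IF@4 ID@5 stall=0 (-) EX@6 MEM@7 WB@8
I4 add r3 <- r4,r1: IF@5 ID@6 stall=0 (-) EX@7 MEM@8 WB@9
I5 ld r3 <- r2: IF@6 ID@7 stall=0 (-) EX@8 MEM@9 WB@10

Answer: 5 6 7 8 9 10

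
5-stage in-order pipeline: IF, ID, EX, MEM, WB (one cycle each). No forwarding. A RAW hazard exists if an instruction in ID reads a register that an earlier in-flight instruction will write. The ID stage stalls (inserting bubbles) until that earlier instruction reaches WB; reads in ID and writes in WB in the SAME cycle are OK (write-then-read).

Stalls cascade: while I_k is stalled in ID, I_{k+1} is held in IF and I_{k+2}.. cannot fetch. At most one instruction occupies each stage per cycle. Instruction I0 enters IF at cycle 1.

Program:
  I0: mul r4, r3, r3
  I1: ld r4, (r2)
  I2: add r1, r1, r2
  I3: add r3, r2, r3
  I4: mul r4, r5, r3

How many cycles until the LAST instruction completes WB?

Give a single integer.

I0 mul r4 <- r3,r3: IF@1 ID@2 stall=0 (-) EX@3 MEM@4 WB@5
I1 ld r4 <- r2: IF@2 ID@3 stall=0 (-) EX@4 MEM@5 WB@6
I2 add r1 <- r1,r2: IF@3 ID@4 stall=0 (-) EX@5 MEM@6 WB@7
I3 add r3 <- r2,r3: IF@4 ID@5 stall=0 (-) EX@6 MEM@7 WB@8
I4 mul r4 <- r5,r3: IF@5 ID@6 stall=2 (RAW on I3.r3 (WB@8)) EX@9 MEM@10 WB@11

Answer: 11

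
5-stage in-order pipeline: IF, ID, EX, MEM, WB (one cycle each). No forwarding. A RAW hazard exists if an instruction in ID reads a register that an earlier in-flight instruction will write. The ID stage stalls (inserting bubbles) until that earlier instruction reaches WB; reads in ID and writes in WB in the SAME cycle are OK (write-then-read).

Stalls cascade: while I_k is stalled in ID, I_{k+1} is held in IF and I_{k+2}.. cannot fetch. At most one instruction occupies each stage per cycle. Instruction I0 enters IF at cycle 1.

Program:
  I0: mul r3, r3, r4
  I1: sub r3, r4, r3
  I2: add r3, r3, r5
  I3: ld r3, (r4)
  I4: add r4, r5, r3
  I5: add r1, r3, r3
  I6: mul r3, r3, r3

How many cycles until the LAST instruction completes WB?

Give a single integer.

Answer: 17

Derivation:
I0 mul r3 <- r3,r4: IF@1 ID@2 stall=0 (-) EX@3 MEM@4 WB@5
I1 sub r3 <- r4,r3: IF@2 ID@3 stall=2 (RAW on I0.r3 (WB@5)) EX@6 MEM@7 WB@8
I2 add r3 <- r3,r5: IF@3 ID@6 stall=2 (RAW on I1.r3 (WB@8)) EX@9 MEM@10 WB@11
I3 ld r3 <- r4: IF@6 ID@9 stall=0 (-) EX@10 MEM@11 WB@12
I4 add r4 <- r5,r3: IF@9 ID@10 stall=2 (RAW on I3.r3 (WB@12)) EX@13 MEM@14 WB@15
I5 add r1 <- r3,r3: IF@10 ID@13 stall=0 (-) EX@14 MEM@15 WB@16
I6 mul r3 <- r3,r3: IF@13 ID@14 stall=0 (-) EX@15 MEM@16 WB@17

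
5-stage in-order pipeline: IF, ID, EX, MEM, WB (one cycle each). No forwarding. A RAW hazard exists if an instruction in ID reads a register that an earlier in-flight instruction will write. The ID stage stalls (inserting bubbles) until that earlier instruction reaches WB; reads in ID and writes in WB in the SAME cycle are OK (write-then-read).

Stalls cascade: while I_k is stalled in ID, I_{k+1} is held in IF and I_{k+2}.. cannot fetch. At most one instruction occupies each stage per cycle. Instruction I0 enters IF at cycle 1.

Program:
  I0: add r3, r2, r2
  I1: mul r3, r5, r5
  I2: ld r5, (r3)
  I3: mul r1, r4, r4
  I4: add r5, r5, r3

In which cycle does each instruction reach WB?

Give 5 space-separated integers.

I0 add r3 <- r2,r2: IF@1 ID@2 stall=0 (-) EX@3 MEM@4 WB@5
I1 mul r3 <- r5,r5: IF@2 ID@3 stall=0 (-) EX@4 MEM@5 WB@6
I2 ld r5 <- r3: IF@3 ID@4 stall=2 (RAW on I1.r3 (WB@6)) EX@7 MEM@8 WB@9
I3 mul r1 <- r4,r4: IF@4 ID@7 stall=0 (-) EX@8 MEM@9 WB@10
I4 add r5 <- r5,r3: IF@7 ID@8 stall=1 (RAW on I2.r5 (WB@9)) EX@10 MEM@11 WB@12

Answer: 5 6 9 10 12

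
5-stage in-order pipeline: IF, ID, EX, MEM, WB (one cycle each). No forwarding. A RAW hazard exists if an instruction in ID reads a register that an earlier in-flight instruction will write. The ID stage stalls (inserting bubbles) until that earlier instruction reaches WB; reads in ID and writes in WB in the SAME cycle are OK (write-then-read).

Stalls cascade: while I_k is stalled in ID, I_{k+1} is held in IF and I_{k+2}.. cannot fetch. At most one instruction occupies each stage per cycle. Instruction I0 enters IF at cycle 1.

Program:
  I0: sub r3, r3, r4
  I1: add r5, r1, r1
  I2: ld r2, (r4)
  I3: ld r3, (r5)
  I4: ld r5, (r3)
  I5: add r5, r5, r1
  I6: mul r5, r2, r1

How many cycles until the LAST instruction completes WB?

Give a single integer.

Answer: 16

Derivation:
I0 sub r3 <- r3,r4: IF@1 ID@2 stall=0 (-) EX@3 MEM@4 WB@5
I1 add r5 <- r1,r1: IF@2 ID@3 stall=0 (-) EX@4 MEM@5 WB@6
I2 ld r2 <- r4: IF@3 ID@4 stall=0 (-) EX@5 MEM@6 WB@7
I3 ld r3 <- r5: IF@4 ID@5 stall=1 (RAW on I1.r5 (WB@6)) EX@7 MEM@8 WB@9
I4 ld r5 <- r3: IF@5 ID@7 stall=2 (RAW on I3.r3 (WB@9)) EX@10 MEM@11 WB@12
I5 add r5 <- r5,r1: IF@7 ID@10 stall=2 (RAW on I4.r5 (WB@12)) EX@13 MEM@14 WB@15
I6 mul r5 <- r2,r1: IF@10 ID@13 stall=0 (-) EX@14 MEM@15 WB@16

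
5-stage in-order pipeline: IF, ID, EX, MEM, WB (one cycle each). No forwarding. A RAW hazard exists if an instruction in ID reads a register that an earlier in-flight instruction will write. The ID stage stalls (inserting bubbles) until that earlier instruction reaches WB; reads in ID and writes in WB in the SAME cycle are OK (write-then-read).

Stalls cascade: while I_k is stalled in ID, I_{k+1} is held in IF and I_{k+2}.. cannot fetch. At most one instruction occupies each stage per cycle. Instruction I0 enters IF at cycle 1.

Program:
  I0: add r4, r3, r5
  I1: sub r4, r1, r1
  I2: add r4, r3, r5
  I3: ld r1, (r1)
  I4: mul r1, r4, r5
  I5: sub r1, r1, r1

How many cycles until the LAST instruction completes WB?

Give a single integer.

I0 add r4 <- r3,r5: IF@1 ID@2 stall=0 (-) EX@3 MEM@4 WB@5
I1 sub r4 <- r1,r1: IF@2 ID@3 stall=0 (-) EX@4 MEM@5 WB@6
I2 add r4 <- r3,r5: IF@3 ID@4 stall=0 (-) EX@5 MEM@6 WB@7
I3 ld r1 <- r1: IF@4 ID@5 stall=0 (-) EX@6 MEM@7 WB@8
I4 mul r1 <- r4,r5: IF@5 ID@6 stall=1 (RAW on I2.r4 (WB@7)) EX@8 MEM@9 WB@10
I5 sub r1 <- r1,r1: IF@6 ID@8 stall=2 (RAW on I4.r1 (WB@10)) EX@11 MEM@12 WB@13

Answer: 13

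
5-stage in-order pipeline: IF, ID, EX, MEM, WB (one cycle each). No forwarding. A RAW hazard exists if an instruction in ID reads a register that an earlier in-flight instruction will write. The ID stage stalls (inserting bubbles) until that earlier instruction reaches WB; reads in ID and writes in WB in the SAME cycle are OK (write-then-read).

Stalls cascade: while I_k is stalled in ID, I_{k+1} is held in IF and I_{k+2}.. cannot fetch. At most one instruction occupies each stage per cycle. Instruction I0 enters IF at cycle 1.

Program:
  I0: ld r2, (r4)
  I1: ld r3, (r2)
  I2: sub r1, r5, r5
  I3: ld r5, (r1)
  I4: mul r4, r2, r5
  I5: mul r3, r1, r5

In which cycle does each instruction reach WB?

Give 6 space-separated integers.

Answer: 5 8 9 12 15 16

Derivation:
I0 ld r2 <- r4: IF@1 ID@2 stall=0 (-) EX@3 MEM@4 WB@5
I1 ld r3 <- r2: IF@2 ID@3 stall=2 (RAW on I0.r2 (WB@5)) EX@6 MEM@7 WB@8
I2 sub r1 <- r5,r5: IF@3 ID@6 stall=0 (-) EX@7 MEM@8 WB@9
I3 ld r5 <- r1: IF@6 ID@7 stall=2 (RAW on I2.r1 (WB@9)) EX@10 MEM@11 WB@12
I4 mul r4 <- r2,r5: IF@7 ID@10 stall=2 (RAW on I3.r5 (WB@12)) EX@13 MEM@14 WB@15
I5 mul r3 <- r1,r5: IF@10 ID@13 stall=0 (-) EX@14 MEM@15 WB@16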